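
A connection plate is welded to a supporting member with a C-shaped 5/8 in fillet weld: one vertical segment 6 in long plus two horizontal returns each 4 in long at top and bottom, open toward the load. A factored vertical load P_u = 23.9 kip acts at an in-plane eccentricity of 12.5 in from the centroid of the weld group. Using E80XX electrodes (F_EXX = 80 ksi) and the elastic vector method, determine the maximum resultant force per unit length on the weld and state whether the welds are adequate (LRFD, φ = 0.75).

f_max ≈ 12.1 kip/in; adequate

Total weld length L_w = 14 in. Treat welds as unit-width lines.
Centroid: x̄ = 2×4×2 / 14 = 1.143 in from the vertical weld.
Polar moment about centroid: J = I_x + I_y = [6³/12 + 2×4×3²] + [6×1.143² + 2(4³/12 + 4×0.8571²)] = 114.4 in³.
Direct shear f_v = P/L_w = 23.9 / 14 = 1.707 kip/in (vertical).
Torsion M = P·e = 23.9 × 12.5 = 298.75 kip·in.
Critical point at (x, y) = (2.857, 3) from centroid. f_tx = M·y/J = 7.836 kip/in; f_ty = M·x/J = 7.463 kip/in.
Resultant f_max = √[f_tx² + (f_v + f_ty)²] = √[7.836² + (1.707 + 7.463)²] = 12.06 kip/in.
Capacity per unit length: φr_n = 0.75 × 0.6 × 80 × (0.707 × 0.625) = 15.91 kip/in.
12.06 ≤ 15.91 → adequate.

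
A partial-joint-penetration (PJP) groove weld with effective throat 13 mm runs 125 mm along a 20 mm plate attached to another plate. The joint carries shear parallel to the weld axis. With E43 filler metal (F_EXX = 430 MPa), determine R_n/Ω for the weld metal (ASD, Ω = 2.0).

Effective throat (given) t_e = 13 mm.
A_we = 13 × 125 = 1625 mm².
F_nw = 0.6 F_EXX = 258 MPa.
R_n/Ω = (258 × 1625) / 2.0 × 10⁻³ = 209.6 kN.

R_n/Ω ≈ 210 kN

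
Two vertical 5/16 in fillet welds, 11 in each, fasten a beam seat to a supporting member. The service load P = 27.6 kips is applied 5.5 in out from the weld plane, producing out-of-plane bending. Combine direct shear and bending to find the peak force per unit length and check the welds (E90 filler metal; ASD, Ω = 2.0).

E90XX → F_EXX = 90 ksi.
L_w = 2 × 11 = 22 in; section modulus (unit throat) S = 2 × L²/6 = 40.33 in².
Direct shear f_v = P/L_w = 27.6/22 = 1.255 kip/in.
Moment M = P × e = 27.6 × 5.5 = 151.8 kip·in; bending f_b = M/S = 3.764 kip/in.
f_max = √(f_v² + f_b²) = √(1.255² + 3.764²) = 3.967 kip/in.
r_n/Ω = (1/2.0) × 0.6 × 90 × (0.707 × 0.3125) = 5.965 kip/in → adequate.

f_max ≈ 3.97 kip/in; adequate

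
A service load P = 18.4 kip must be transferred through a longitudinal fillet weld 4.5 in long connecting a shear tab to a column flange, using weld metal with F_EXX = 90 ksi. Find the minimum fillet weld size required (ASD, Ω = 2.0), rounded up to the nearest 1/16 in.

Total weld length L = 4.5 in.
Required throat t_e = P × Ω / (0.6 F_EXX × L) = 18.4 × 2.0 / (0.6 × 90 × 4.5) = 0.1514 in.
Required leg w = t_e / 0.707 = 0.2142 in → use 1/4 in.

w = 1/4 in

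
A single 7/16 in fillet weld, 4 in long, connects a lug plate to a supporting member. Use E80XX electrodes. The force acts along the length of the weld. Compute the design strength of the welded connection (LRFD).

E80XX → F_EXX = 80 ksi.
Effective throat t_e = 0.707 × 0.4375 = 0.3093 in.
Total length L = 4 in; A_we = 0.3093 × 4 = 1.237 in².
F_nw = 0.6 F_EXX = 0.6 × 80 = 48 ksi.
φR_n = 0.75 × 48 × 1.237 = 44.54 kips.

φR_n ≈ 44.5 kips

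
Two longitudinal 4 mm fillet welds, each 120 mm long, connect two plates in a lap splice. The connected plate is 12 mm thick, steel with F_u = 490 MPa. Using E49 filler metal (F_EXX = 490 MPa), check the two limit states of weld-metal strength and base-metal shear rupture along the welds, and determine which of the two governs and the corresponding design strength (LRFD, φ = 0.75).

t_e = 0.707 × 4 = 2.828 mm; L = 240 mm.
Weld metal: φR_n = 0.75 × 0.6 × 490 × 2.828 × 240 × 10⁻³ = 149.7 kN.
Base metal (shear rupture): φR_n = 0.75 × 0.6 × 490 × 12 × 240 × 10⁻³ = 635 kN.
Governing: weld metal.

φR_n ≈ 150 kN (weld metal governs)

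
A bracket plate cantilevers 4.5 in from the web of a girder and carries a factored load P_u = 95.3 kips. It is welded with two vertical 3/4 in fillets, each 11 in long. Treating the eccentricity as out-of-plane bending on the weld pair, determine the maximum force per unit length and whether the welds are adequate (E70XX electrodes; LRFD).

E70XX → F_EXX = 70 ksi.
L_w = 2 × 11 = 22 in; section modulus (unit throat) S = 2 × L²/6 = 40.33 in².
Direct shear f_v = P/L_w = 95.3/22 = 4.332 kip/in.
Moment M = P × e = 95.3 × 4.5 = 428.85 kip·in; bending f_b = M/S = 10.63 kip/in.
f_max = √(f_v² + f_b²) = √(4.332² + 10.63²) = 11.48 kip/in.
φr_n = 0.75 × 0.6 × 70 × (0.707 × 0.75) = 16.7 kip/in → adequate.

f_max ≈ 11.5 kip/in; adequate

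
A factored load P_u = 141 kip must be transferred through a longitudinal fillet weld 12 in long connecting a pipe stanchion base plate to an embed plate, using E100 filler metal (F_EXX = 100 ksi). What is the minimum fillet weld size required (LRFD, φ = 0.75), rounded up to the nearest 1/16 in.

Total weld length L = 12 in.
Required throat t_e = P_u / (φ × 0.6 F_EXX × L) = 141 / (0.75 × 0.6 × 100 × 12) = 0.2611 in.
Required leg w = t_e / 0.707 = 0.3693 in → use 3/8 in.

w = 3/8 in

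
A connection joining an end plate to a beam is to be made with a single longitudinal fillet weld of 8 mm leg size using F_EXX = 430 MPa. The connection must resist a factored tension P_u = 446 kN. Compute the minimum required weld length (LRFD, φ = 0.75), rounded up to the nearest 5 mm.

Throat t_e = 0.707 × 8 = 5.656 mm.
φr_n = 0.75 × 0.6 × 430 × 5.656 × 10⁻³ = 1.094 kN/mm.
L_req = P_u / φr_n = 446 / 1.094 = 407.5 mm total.
Round up → use L = 410 mm.

L = 410 mm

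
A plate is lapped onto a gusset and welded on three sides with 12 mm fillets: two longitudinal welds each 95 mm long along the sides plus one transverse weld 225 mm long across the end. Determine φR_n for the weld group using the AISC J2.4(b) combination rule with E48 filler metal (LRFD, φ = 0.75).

E48XX → F_EXX = 480 MPa.
t_e = 0.707 × 12 = 8.484 mm.
R_nwl = 0.6 × 480 × 8.484 × 190 × 10⁻³ = 464.2 kN (longitudinal, 2 welds).
R_nwt = 0.6 × 480 × 8.484 × 225 × 10⁻³ = 549.8 kN (transverse, base value).
(i) R_nwl + R_nwt = 1014 kN; (ii) 0.85 R_nwl + 1.5 R_nwt = 1219 kN.
R_n = max = 1219 kN [governs: (ii)]; φR_n = 914.4 kN.

φR_n ≈ 914 kN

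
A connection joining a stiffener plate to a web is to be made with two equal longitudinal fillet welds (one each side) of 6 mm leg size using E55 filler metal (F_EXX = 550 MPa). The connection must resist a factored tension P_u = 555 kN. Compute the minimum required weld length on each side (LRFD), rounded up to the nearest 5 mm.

Throat t_e = 0.707 × 6 = 4.242 mm.
φr_n = 0.75 × 0.6 × 550 × 4.242 × 10⁻³ = 1.05 kN/mm.
L_req = P_u / φr_n = 555 / 1.05 = 528.6 mm total.
Per side: 528.6 / 2 = 264.3 mm.
Round up → use L = 265 mm on each side.

L = 265 mm on each side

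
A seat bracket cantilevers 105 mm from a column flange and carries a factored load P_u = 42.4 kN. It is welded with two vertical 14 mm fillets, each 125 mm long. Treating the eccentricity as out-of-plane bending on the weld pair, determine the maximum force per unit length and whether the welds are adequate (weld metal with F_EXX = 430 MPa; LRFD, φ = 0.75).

f_max ≈ 871 N/mm; adequate

L_w = 2 × 125 = 250 mm; section modulus (unit throat) S = 2 × L²/6 = 5208 mm².
Direct shear f_v = P/L_w = 42.4×10³/250 = 169.6 N/mm.
Moment M = P × e = 42.4×10³ × 105 = 4452000 N·mm; bending f_b = M/S = 854.8 N/mm.
f_max = √(f_v² + f_b²) = √(169.6² + 854.8²) = 871.4 N/mm.
φr_n = 0.75 × 0.6 × 430 × (0.707 × 14) = 1915 N/mm → adequate.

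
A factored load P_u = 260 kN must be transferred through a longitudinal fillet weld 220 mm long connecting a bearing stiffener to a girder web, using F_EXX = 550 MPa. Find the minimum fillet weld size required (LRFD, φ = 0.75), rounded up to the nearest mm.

Total weld length L = 220 mm.
Required throat t_e = P_u / (φ × 0.6 F_EXX × L) = 260 / (0.75 × 0.6 × 550 × 220 × 10⁻³) = 4.775 mm.
Required leg w = t_e / 0.707 = 6.754 mm → use 7 mm.

w = 7 mm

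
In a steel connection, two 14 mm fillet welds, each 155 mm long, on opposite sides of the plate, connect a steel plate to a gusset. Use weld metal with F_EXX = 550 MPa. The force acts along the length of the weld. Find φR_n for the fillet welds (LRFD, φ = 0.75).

φR_n ≈ 759 kN

Effective throat t_e = 0.707 × 14 = 9.898 mm.
Total length L = 310 mm; A_we = 9.898 × 310 = 3068 mm².
F_nw = 0.6 F_EXX = 0.6 × 550 = 330 MPa.
φR_n = 0.75 × 330 × 3068 × 10⁻³ = 759.4 kN.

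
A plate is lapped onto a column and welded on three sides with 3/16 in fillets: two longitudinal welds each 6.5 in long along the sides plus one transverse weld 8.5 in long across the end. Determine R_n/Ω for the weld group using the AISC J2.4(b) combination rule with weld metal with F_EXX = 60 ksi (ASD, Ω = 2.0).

R_n/Ω ≈ 56.8 kip

t_e = 0.707 × 0.1875 = 0.1326 in.
R_nwl = 0.6 × 60 × 0.1326 × 13 = 62.04 kip (longitudinal, 2 welds).
R_nwt = 0.6 × 60 × 0.1326 × 8.5 = 40.56 kip (transverse, base value).
(i) R_nwl + R_nwt = 102.6 kip; (ii) 0.85 R_nwl + 1.5 R_nwt = 113.6 kip.
R_n = max = 113.6 kip [governs: (ii)]; R_n/Ω = 56.79 kip.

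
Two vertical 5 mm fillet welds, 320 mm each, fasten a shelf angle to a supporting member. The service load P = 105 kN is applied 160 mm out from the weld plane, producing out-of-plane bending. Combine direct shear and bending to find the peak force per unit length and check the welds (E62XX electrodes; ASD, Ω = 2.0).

E62XX → F_EXX = 620 MPa.
L_w = 2 × 320 = 640 mm; section modulus (unit throat) S = 2 × L²/6 = 34130 mm².
Direct shear f_v = P/L_w = 105×10³/640 = 164.1 N/mm.
Moment M = P × e = 105×10³ × 160 = 16800000 N·mm; bending f_b = M/S = 492.2 N/mm.
f_max = √(f_v² + f_b²) = √(164.1² + 492.2²) = 518.8 N/mm.
r_n/Ω = (1/2.0) × 0.6 × 620 × (0.707 × 5) = 657.5 N/mm → adequate.

f_max ≈ 519 N/mm; adequate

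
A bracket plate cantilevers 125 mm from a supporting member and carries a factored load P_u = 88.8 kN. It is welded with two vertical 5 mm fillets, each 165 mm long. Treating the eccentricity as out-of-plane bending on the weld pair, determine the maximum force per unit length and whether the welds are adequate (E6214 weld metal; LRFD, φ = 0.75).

E62XX → F_EXX = 620 MPa.
L_w = 2 × 165 = 330 mm; section modulus (unit throat) S = 2 × L²/6 = 9075 mm².
Direct shear f_v = P/L_w = 88.8×10³/330 = 269.1 N/mm.
Moment M = P × e = 88.8×10³ × 125 = 11100000 N·mm; bending f_b = M/S = 1223 N/mm.
f_max = √(f_v² + f_b²) = √(269.1² + 1223²) = 1252 N/mm.
φr_n = 0.75 × 0.6 × 620 × (0.707 × 5) = 986.3 N/mm → NOT adequate.

f_max ≈ 1250 N/mm; NOT adequate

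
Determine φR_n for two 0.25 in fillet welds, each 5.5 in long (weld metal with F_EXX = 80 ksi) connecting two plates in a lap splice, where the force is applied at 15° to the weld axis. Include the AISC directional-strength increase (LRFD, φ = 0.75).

φR_n ≈ 74.6 kip

t_e = 0.707 × 0.25 = 0.1767 in; A_we = 0.1767 × 11 = 1.944 in².
Directional factor: 1.0 + 0.5 sin^1.5(15°) = 1.066.
F_nw = 0.6 × 80 × 1.066 = 51.16 ksi.
φR_n = 0.75 × 51.16 × 1.944 = 74.6 kip.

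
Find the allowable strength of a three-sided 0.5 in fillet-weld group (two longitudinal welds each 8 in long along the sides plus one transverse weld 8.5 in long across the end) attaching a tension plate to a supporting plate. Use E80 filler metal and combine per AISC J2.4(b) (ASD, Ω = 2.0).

R_n/Ω ≈ 224 kips

E80XX → F_EXX = 80 ksi.
t_e = 0.707 × 0.5 = 0.3535 in.
R_nwl = 0.6 × 80 × 0.3535 × 16 = 271.5 kips (longitudinal, 2 welds).
R_nwt = 0.6 × 80 × 0.3535 × 8.5 = 144.2 kips (transverse, base value).
(i) R_nwl + R_nwt = 415.7 kips; (ii) 0.85 R_nwl + 1.5 R_nwt = 447.1 kips.
R_n = max = 447.1 kips [governs: (ii)]; R_n/Ω = 223.6 kips.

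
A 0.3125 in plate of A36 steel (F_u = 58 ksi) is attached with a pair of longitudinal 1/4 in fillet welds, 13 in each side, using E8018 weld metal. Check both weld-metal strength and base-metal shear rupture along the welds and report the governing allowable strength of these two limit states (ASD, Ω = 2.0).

E80XX → F_EXX = 80 ksi.
t_e = 0.707 × 0.25 = 0.1767 in; L = 26 in.
Weld metal: R_n/Ω = (1/2.0) × 0.6 × 80 × 0.1767 × 26 = 110.3 kips.
Base metal (shear rupture): R_n/Ω = (1/2.0) × 0.6 × 58 × 0.3125 × 26 = 141.4 kips.
Governing: weld metal.

R_n/Ω ≈ 110 kips (weld metal governs)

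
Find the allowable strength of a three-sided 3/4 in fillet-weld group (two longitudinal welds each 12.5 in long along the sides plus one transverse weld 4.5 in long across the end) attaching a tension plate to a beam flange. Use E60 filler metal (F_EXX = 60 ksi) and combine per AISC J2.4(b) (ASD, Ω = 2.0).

t_e = 0.707 × 0.75 = 0.5302 in.
R_nwl = 0.6 × 60 × 0.5302 × 25 = 477.2 kips (longitudinal, 2 welds).
R_nwt = 0.6 × 60 × 0.5302 × 4.5 = 85.9 kips (transverse, base value).
(i) R_nwl + R_nwt = 563.1 kips; (ii) 0.85 R_nwl + 1.5 R_nwt = 534.5 kips.
R_n = max = 563.1 kips [governs: (i)]; R_n/Ω = 281.6 kips.

R_n/Ω ≈ 282 kips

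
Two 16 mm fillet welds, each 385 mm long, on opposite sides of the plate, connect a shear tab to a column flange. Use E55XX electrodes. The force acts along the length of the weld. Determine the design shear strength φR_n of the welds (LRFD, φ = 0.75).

E55XX → F_EXX = 550 MPa.
Effective throat t_e = 0.707 × 16 = 11.31 mm.
Total length L = 770 mm; A_we = 11.31 × 770 = 8710 mm².
F_nw = 0.6 F_EXX = 0.6 × 550 = 330 MPa.
φR_n = 0.75 × 330 × 8710 × 10⁻³ = 2156 kN.

φR_n ≈ 2160 kN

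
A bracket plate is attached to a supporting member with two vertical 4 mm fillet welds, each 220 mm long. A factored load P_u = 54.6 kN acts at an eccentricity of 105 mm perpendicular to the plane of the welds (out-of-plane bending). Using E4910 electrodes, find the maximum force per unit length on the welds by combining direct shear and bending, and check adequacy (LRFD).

E49XX → F_EXX = 490 MPa.
L_w = 2 × 220 = 440 mm; section modulus (unit throat) S = 2 × L²/6 = 16130 mm².
Direct shear f_v = P/L_w = 54.6×10³/440 = 124.1 N/mm.
Moment M = P × e = 54.6×10³ × 105 = 5733000 N·mm; bending f_b = M/S = 355.4 N/mm.
f_max = √(f_v² + f_b²) = √(124.1² + 355.4²) = 376.4 N/mm.
φr_n = 0.75 × 0.6 × 490 × (0.707 × 4) = 623.6 N/mm → adequate.

f_max ≈ 376 N/mm; adequate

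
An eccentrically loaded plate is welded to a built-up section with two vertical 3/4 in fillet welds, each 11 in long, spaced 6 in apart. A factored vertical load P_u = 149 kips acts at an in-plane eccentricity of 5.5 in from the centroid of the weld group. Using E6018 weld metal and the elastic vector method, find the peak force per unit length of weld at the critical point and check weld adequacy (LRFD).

E60XX → F_EXX = 60 ksi.
Total weld length L_w = 22 in. Treat welds as unit-width lines.
Polar moment about centroid: J = 2[d³/12 + d(b/2)²] = 2[11³/12 + 11×3²] = 419.8 in³.
Direct shear f_v = P/L_w = 149 / 22 = 6.773 kip/in (vertical).
Torsion M = P·e = 149 × 5.5 = 819.5 kip·in.
Critical point at (x, y) = (3, 5.5) from centroid. f_tx = M·y/J = 10.74 kip/in; f_ty = M·x/J = 5.856 kip/in.
Resultant f_max = √[f_tx² + (f_v + f_ty)²] = √[10.74² + (6.773 + 5.856)²] = 16.58 kip/in.
Capacity per unit length: φr_n = 0.75 × 0.6 × 60 × (0.707 × 0.75) = 14.32 kip/in.
16.58 > 14.32 → NOT adequate.

f_max ≈ 16.6 kip/in; NOT adequate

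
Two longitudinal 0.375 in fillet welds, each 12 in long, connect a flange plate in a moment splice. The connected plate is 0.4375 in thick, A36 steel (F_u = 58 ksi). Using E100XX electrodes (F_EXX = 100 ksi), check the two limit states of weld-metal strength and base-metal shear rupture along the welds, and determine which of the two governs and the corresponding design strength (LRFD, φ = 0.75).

φR_n ≈ 274 kip (base-metal shear rupture governs)

t_e = 0.707 × 0.375 = 0.2651 in; L = 24 in.
Weld metal: φR_n = 0.75 × 0.6 × 100 × 0.2651 × 24 = 286.3 kip.
Base metal (shear rupture): φR_n = 0.75 × 0.6 × 58 × 0.4375 × 24 = 274 kip.
Governing: base-metal shear rupture.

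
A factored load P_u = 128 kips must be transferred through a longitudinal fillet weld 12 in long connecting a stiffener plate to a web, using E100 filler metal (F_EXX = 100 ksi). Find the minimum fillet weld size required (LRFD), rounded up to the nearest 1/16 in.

Total weld length L = 12 in.
Required throat t_e = P_u / (φ × 0.6 F_EXX × L) = 128 / (0.75 × 0.6 × 100 × 12) = 0.237 in.
Required leg w = t_e / 0.707 = 0.3353 in → use 3/8 in.

w = 3/8 in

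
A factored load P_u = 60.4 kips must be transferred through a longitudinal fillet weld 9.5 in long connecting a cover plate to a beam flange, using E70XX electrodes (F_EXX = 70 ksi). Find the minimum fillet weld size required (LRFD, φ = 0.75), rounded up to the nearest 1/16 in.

Total weld length L = 9.5 in.
Required throat t_e = P_u / (φ × 0.6 F_EXX × L) = 60.4 / (0.75 × 0.6 × 70 × 9.5) = 0.2018 in.
Required leg w = t_e / 0.707 = 0.2855 in → use 5/16 in.

w = 5/16 in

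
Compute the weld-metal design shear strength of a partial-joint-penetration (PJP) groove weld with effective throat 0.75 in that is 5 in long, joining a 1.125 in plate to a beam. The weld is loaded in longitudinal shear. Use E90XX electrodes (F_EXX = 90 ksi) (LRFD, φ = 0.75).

Effective throat (given) t_e = 0.75 in.
A_we = 0.75 × 5 = 3.75 in².
F_nw = 0.6 F_EXX = 54 ksi.
φR_n = 0.75 × 54 × 3.75 = 151.9 kips.

φR_n ≈ 152 kips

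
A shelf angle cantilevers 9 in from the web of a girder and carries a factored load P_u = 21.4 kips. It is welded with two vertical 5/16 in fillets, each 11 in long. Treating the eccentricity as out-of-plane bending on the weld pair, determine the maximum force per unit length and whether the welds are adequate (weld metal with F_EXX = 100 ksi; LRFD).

f_max ≈ 4.87 kip/in; adequate

L_w = 2 × 11 = 22 in; section modulus (unit throat) S = 2 × L²/6 = 40.33 in².
Direct shear f_v = P/L_w = 21.4/22 = 0.9727 kip/in.
Moment M = P × e = 21.4 × 9 = 192.6 kip·in; bending f_b = M/S = 4.775 kip/in.
f_max = √(f_v² + f_b²) = √(0.9727² + 4.775²) = 4.873 kip/in.
φr_n = 0.75 × 0.6 × 100 × (0.707 × 0.3125) = 9.942 kip/in → adequate.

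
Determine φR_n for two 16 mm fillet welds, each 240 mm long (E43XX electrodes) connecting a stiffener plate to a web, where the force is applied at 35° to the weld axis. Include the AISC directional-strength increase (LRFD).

φR_n ≈ 1280 kN

E43XX → F_EXX = 430 MPa.
t_e = 0.707 × 16 = 11.31 mm; A_we = 11.31 × 480 = 5430 mm².
Directional factor: 1.0 + 0.5 sin^1.5(35°) = 1.217.
F_nw = 0.6 × 430 × 1.217 = 314 MPa.
φR_n = 0.75 × 314 × 5430 × 10⁻³ = 1279 kN.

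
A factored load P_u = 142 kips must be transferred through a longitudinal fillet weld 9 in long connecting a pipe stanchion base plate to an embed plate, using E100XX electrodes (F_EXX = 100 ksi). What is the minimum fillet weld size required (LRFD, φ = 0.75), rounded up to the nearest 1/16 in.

w = 1/2 in

Total weld length L = 9 in.
Required throat t_e = P_u / (φ × 0.6 F_EXX × L) = 142 / (0.75 × 0.6 × 100 × 9) = 0.3506 in.
Required leg w = t_e / 0.707 = 0.4959 in → use 1/2 in.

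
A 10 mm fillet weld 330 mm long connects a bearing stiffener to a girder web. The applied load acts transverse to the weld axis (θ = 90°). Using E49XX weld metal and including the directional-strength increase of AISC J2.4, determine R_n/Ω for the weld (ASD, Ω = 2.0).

E49XX → F_EXX = 490 MPa.
t_e = 0.707 × 10 = 7.07 mm; A_we = 7.07 × 330 = 2333 mm².
Directional factor: 1.0 + 0.5 sin^1.5(90°) = 1.5.
F_nw = 0.6 × 490 × 1.5 = 441 MPa.
R_n/Ω = (441 × 2333) / 2.0 × 10⁻³ = 514.4 kN.

R_n/Ω ≈ 514 kN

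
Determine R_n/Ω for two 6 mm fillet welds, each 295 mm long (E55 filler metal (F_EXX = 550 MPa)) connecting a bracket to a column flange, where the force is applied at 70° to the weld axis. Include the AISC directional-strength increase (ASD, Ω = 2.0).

t_e = 0.707 × 6 = 4.242 mm; A_we = 4.242 × 590 = 2503 mm².
Directional factor: 1.0 + 0.5 sin^1.5(70°) = 1.455.
F_nw = 0.6 × 550 × 1.455 = 480.3 MPa.
R_n/Ω = (480.3 × 2503) / 2.0 × 10⁻³ = 601 kN.

R_n/Ω ≈ 601 kN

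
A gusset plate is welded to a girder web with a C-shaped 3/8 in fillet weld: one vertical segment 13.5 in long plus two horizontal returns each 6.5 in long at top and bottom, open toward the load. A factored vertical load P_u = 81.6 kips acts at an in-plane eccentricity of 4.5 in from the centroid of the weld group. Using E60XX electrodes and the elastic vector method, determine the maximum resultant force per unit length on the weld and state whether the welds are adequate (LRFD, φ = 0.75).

f_max ≈ 5.74 kip/in; adequate

E60XX → F_EXX = 60 ksi.
Total weld length L_w = 26.5 in. Treat welds as unit-width lines.
Centroid: x̄ = 2×6.5×3.25 / 26.5 = 1.594 in from the vertical weld.
Polar moment about centroid: J = I_x + I_y = [13.5³/12 + 2×6.5×6.75²] + [13.5×1.594² + 2(6.5³/12 + 6.5×1.656²)] = 913.1 in³.
Direct shear f_v = P/L_w = 81.6 / 26.5 = 3.079 kip/in (vertical).
Torsion M = P·e = 81.6 × 4.5 = 367.2 kip·in.
Critical point at (x, y) = (4.906, 6.75) from centroid. f_tx = M·y/J = 2.715 kip/in; f_ty = M·x/J = 1.973 kip/in.
Resultant f_max = √[f_tx² + (f_v + f_ty)²] = √[2.715² + (3.079 + 1.973)²] = 5.735 kip/in.
Capacity per unit length: φr_n = 0.75 × 0.6 × 60 × (0.707 × 0.375) = 7.158 kip/in.
5.735 ≤ 7.158 → adequate.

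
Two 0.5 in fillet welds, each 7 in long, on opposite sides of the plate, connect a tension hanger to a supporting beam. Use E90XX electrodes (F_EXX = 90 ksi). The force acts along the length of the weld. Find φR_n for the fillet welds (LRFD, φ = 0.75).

φR_n ≈ 200 kips

Effective throat t_e = 0.707 × 0.5 = 0.3535 in.
Total length L = 14 in; A_we = 0.3535 × 14 = 4.949 in².
F_nw = 0.6 F_EXX = 0.6 × 90 = 54 ksi.
φR_n = 0.75 × 54 × 4.949 = 200.4 kips.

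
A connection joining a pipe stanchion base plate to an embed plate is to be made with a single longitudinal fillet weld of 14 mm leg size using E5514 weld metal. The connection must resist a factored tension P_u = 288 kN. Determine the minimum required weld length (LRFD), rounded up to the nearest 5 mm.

L = 120 mm

E55XX → F_EXX = 550 MPa.
Throat t_e = 0.707 × 14 = 9.898 mm.
φr_n = 0.75 × 0.6 × 550 × 9.898 × 10⁻³ = 2.45 kN/mm.
L_req = P_u / φr_n = 288 / 2.45 = 117.6 mm total.
Round up → use L = 120 mm.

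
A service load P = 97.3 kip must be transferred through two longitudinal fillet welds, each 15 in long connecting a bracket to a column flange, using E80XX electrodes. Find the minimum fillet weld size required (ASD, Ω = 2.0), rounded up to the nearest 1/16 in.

w = 1/4 in

E80XX → F_EXX = 80 ksi.
Total weld length L = 30 in.
Required throat t_e = P × Ω / (0.6 F_EXX × L) = 97.3 × 2.0 / (0.6 × 80 × 30) = 0.1351 in.
Required leg w = t_e / 0.707 = 0.1911 in → use 1/4 in.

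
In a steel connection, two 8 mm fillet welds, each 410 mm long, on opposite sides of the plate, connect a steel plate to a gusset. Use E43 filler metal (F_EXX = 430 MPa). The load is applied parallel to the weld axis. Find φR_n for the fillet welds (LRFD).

Effective throat t_e = 0.707 × 8 = 5.656 mm.
Total length L = 820 mm; A_we = 5.656 × 820 = 4638 mm².
F_nw = 0.6 F_EXX = 0.6 × 430 = 258 MPa.
φR_n = 0.75 × 258 × 4638 × 10⁻³ = 897.4 kN.

φR_n ≈ 897 kN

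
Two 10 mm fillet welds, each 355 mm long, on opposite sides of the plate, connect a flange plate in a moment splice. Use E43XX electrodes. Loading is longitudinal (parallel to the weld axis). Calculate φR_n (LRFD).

E43XX → F_EXX = 430 MPa.
Effective throat t_e = 0.707 × 10 = 7.07 mm.
Total length L = 710 mm; A_we = 7.07 × 710 = 5020 mm².
F_nw = 0.6 F_EXX = 0.6 × 430 = 258 MPa.
φR_n = 0.75 × 258 × 5020 × 10⁻³ = 971.3 kN.

φR_n ≈ 971 kN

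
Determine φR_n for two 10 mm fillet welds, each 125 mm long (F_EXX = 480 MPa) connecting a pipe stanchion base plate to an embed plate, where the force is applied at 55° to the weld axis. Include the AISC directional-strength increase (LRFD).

t_e = 0.707 × 10 = 7.07 mm; A_we = 7.07 × 250 = 1767 mm².
Directional factor: 1.0 + 0.5 sin^1.5(55°) = 1.371.
F_nw = 0.6 × 480 × 1.371 = 394.8 MPa.
φR_n = 0.75 × 394.8 × 1767 × 10⁻³ = 523.3 kN.

φR_n ≈ 523 kN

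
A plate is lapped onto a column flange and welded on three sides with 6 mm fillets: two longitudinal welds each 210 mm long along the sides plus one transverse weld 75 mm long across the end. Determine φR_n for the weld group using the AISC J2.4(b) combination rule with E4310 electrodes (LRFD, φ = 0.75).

φR_n ≈ 406 kN

E43XX → F_EXX = 430 MPa.
t_e = 0.707 × 6 = 4.242 mm.
R_nwl = 0.6 × 430 × 4.242 × 420 × 10⁻³ = 459.7 kN (longitudinal, 2 welds).
R_nwt = 0.6 × 430 × 4.242 × 75 × 10⁻³ = 82.08 kN (transverse, base value).
(i) R_nwl + R_nwt = 541.7 kN; (ii) 0.85 R_nwl + 1.5 R_nwt = 513.8 kN.
R_n = max = 541.7 kN [governs: (i)]; φR_n = 406.3 kN.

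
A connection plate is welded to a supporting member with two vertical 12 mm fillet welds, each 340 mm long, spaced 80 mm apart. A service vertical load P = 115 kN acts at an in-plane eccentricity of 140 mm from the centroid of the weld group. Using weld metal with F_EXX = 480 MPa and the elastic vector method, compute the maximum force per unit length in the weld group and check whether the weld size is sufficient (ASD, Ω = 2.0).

f_max ≈ 439 N/mm; adequate

Total weld length L_w = 680 mm. Treat welds as unit-width lines.
Polar moment about centroid: J = 2[d³/12 + d(b/2)²] = 2[340³/12 + 340×40²] = 7639000 mm³.
Direct shear f_v = P/L_w = 115×10³ / 680 = 169.1 N/mm (vertical).
Torsion M = P·e = 115×10³ × 140 = 16100000 N·mm.
Critical point at (x, y) = (40, 170) from centroid. f_tx = M·y/J = 358.3 N/mm; f_ty = M·x/J = 84.31 N/mm.
Resultant f_max = √[f_tx² + (f_v + f_ty)²] = √[358.3² + (169.1 + 84.31)²] = 438.9 N/mm.
Capacity per unit length: r_n/Ω = (1/2.0) × 0.6 × 480 × (0.707 × 12) = 1222 N/mm.
438.9 ≤ 1222 → adequate.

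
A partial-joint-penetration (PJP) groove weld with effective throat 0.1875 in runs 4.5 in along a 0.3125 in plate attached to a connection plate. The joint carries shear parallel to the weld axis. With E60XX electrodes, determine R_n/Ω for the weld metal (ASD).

R_n/Ω ≈ 15.2 kip

E60XX → F_EXX = 60 ksi.
Effective throat (given) t_e = 0.1875 in.
A_we = 0.1875 × 4.5 = 0.8438 in².
F_nw = 0.6 F_EXX = 36 ksi.
R_n/Ω = (36 × 0.8438) / 2.0 = 15.19 kip.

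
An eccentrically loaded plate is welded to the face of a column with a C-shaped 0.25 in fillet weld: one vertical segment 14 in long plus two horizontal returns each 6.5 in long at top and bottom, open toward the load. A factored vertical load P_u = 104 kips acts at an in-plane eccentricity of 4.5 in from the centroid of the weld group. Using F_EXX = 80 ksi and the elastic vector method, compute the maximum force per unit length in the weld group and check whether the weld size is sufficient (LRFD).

f_max ≈ 7.04 kip/in; NOT adequate

Total weld length L_w = 27 in. Treat welds as unit-width lines.
Centroid: x̄ = 2×6.5×3.25 / 27 = 1.565 in from the vertical weld.
Polar moment about centroid: J = I_x + I_y = [14³/12 + 2×6.5×7²] + [14×1.565² + 2(6.5³/12 + 6.5×1.685²)] = 982.6 in³.
Direct shear f_v = P/L_w = 104 / 27 = 3.852 kip/in (vertical).
Torsion M = P·e = 104 × 4.5 = 468 kip·in.
Critical point at (x, y) = (4.935, 7) from centroid. f_tx = M·y/J = 3.334 kip/in; f_ty = M·x/J = 2.35 kip/in.
Resultant f_max = √[f_tx² + (f_v + f_ty)²] = √[3.334² + (3.852 + 2.35)²] = 7.042 kip/in.
Capacity per unit length: φr_n = 0.75 × 0.6 × 80 × (0.707 × 0.25) = 6.363 kip/in.
7.042 > 6.363 → NOT adequate.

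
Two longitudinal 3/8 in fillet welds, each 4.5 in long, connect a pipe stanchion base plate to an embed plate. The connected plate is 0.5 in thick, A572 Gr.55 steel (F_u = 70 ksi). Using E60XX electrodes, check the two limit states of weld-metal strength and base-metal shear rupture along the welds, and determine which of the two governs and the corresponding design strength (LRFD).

φR_n ≈ 64.4 kips (weld metal governs)

E60XX → F_EXX = 60 ksi.
t_e = 0.707 × 0.375 = 0.2651 in; L = 9 in.
Weld metal: φR_n = 0.75 × 0.6 × 60 × 0.2651 × 9 = 64.43 kips.
Base metal (shear rupture): φR_n = 0.75 × 0.6 × 70 × 0.5 × 9 = 141.8 kips.
Governing: weld metal.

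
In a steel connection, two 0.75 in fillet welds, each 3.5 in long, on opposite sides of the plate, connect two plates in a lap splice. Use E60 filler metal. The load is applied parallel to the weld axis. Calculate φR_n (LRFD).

E60XX → F_EXX = 60 ksi.
Effective throat t_e = 0.707 × 0.75 = 0.5302 in.
Total length L = 7 in; A_we = 0.5302 × 7 = 3.712 in².
F_nw = 0.6 F_EXX = 0.6 × 60 = 36 ksi.
φR_n = 0.75 × 36 × 3.712 = 100.2 kip.

φR_n ≈ 100 kip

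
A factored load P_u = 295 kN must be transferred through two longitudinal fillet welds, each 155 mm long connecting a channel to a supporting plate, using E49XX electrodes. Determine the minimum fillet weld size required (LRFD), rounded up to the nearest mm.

w = 7 mm

E49XX → F_EXX = 490 MPa.
Total weld length L = 310 mm.
Required throat t_e = P_u / (φ × 0.6 F_EXX × L) = 295 / (0.75 × 0.6 × 490 × 310 × 10⁻³) = 4.316 mm.
Required leg w = t_e / 0.707 = 6.104 mm → use 7 mm.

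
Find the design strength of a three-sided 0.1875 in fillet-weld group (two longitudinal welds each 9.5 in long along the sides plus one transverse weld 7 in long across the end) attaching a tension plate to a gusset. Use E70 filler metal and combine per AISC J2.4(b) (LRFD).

E70XX → F_EXX = 70 ksi.
t_e = 0.707 × 0.1875 = 0.1326 in.
R_nwl = 0.6 × 70 × 0.1326 × 19 = 105.8 kip (longitudinal, 2 welds).
R_nwt = 0.6 × 70 × 0.1326 × 7 = 38.97 kip (transverse, base value).
(i) R_nwl + R_nwt = 144.8 kip; (ii) 0.85 R_nwl + 1.5 R_nwt = 148.4 kip.
R_n = max = 148.4 kip [governs: (ii)]; φR_n = 111.3 kip.

φR_n ≈ 111 kip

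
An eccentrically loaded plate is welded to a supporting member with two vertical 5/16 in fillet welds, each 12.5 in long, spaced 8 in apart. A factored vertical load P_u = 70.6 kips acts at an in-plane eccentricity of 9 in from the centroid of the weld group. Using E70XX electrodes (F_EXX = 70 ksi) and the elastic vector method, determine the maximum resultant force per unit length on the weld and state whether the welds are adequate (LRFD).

Total weld length L_w = 25 in. Treat welds as unit-width lines.
Polar moment about centroid: J = 2[d³/12 + d(b/2)²] = 2[12.5³/12 + 12.5×4²] = 725.5 in³.
Direct shear f_v = P/L_w = 70.6 / 25 = 2.824 kip/in (vertical).
Torsion M = P·e = 70.6 × 9 = 635.4 kip·in.
Critical point at (x, y) = (4, 6.25) from centroid. f_tx = M·y/J = 5.474 kip/in; f_ty = M·x/J = 3.503 kip/in.
Resultant f_max = √[f_tx² + (f_v + f_ty)²] = √[5.474² + (2.824 + 3.503)²] = 8.366 kip/in.
Capacity per unit length: φr_n = 0.75 × 0.6 × 70 × (0.707 × 0.3125) = 6.96 kip/in.
8.366 > 6.96 → NOT adequate.

f_max ≈ 8.37 kip/in; NOT adequate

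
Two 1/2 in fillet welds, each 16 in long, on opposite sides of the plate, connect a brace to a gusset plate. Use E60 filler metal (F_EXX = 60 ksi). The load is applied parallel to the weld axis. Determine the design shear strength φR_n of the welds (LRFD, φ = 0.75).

φR_n ≈ 305 kips

Effective throat t_e = 0.707 × 0.5 = 0.3535 in.
Total length L = 32 in; A_we = 0.3535 × 32 = 11.31 in².
F_nw = 0.6 F_EXX = 0.6 × 60 = 36 ksi.
φR_n = 0.75 × 36 × 11.31 = 305.4 kips.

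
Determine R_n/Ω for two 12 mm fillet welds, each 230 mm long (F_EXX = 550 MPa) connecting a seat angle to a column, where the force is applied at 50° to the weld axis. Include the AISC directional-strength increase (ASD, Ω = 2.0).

t_e = 0.707 × 12 = 8.484 mm; A_we = 8.484 × 460 = 3903 mm².
Directional factor: 1.0 + 0.5 sin^1.5(50°) = 1.335.
F_nw = 0.6 × 550 × 1.335 = 440.6 MPa.
R_n/Ω = (440.6 × 3903) / 2.0 × 10⁻³ = 859.8 kN.

R_n/Ω ≈ 860 kN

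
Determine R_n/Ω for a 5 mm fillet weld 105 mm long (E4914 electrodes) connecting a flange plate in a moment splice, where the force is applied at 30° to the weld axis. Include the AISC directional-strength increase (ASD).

E49XX → F_EXX = 490 MPa.
t_e = 0.707 × 5 = 3.535 mm; A_we = 3.535 × 105 = 371.2 mm².
Directional factor: 1.0 + 0.5 sin^1.5(30°) = 1.177.
F_nw = 0.6 × 490 × 1.177 = 346 MPa.
R_n/Ω = (346 × 371.2) / 2.0 × 10⁻³ = 64.21 kN.

R_n/Ω ≈ 64.2 kN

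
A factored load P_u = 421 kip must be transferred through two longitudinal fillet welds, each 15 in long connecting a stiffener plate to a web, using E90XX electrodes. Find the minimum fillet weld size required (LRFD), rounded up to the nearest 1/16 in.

E90XX → F_EXX = 90 ksi.
Total weld length L = 30 in.
Required throat t_e = P_u / (φ × 0.6 F_EXX × L) = 421 / (0.75 × 0.6 × 90 × 30) = 0.3465 in.
Required leg w = t_e / 0.707 = 0.4901 in → use 1/2 in.

w = 1/2 in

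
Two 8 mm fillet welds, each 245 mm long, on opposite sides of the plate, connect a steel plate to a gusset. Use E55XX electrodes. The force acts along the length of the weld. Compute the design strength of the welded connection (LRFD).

φR_n ≈ 686 kN

E55XX → F_EXX = 550 MPa.
Effective throat t_e = 0.707 × 8 = 5.656 mm.
Total length L = 490 mm; A_we = 5.656 × 490 = 2771 mm².
F_nw = 0.6 F_EXX = 0.6 × 550 = 330 MPa.
φR_n = 0.75 × 330 × 2771 × 10⁻³ = 685.9 kN.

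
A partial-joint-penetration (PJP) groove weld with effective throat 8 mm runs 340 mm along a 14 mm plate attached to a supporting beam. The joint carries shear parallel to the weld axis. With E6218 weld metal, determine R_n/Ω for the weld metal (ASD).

E62XX → F_EXX = 620 MPa.
Effective throat (given) t_e = 8 mm.
A_we = 8 × 340 = 2720 mm².
F_nw = 0.6 F_EXX = 372 MPa.
R_n/Ω = (372 × 2720) / 2.0 × 10⁻³ = 505.9 kN.

R_n/Ω ≈ 506 kN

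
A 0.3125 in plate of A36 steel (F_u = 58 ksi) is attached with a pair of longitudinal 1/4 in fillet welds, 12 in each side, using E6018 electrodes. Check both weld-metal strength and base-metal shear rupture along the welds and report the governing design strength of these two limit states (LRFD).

E60XX → F_EXX = 60 ksi.
t_e = 0.707 × 0.25 = 0.1767 in; L = 24 in.
Weld metal: φR_n = 0.75 × 0.6 × 60 × 0.1767 × 24 = 114.5 kip.
Base metal (shear rupture): φR_n = 0.75 × 0.6 × 58 × 0.3125 × 24 = 195.8 kip.
Governing: weld metal.

φR_n ≈ 115 kip (weld metal governs)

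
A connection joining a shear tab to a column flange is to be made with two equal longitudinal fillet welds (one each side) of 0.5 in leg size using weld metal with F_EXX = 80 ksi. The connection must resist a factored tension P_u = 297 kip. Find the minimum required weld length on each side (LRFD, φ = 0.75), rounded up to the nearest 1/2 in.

Throat t_e = 0.707 × 0.5 = 0.3535 in.
φr_n = 0.75 × 0.6 × 80 × 0.3535 = 12.73 kip/in.
L_req = P_u / φr_n = 297 / 12.73 = 23.34 in total.
Per side: 23.34 / 2 = 11.67 in.
Round up → use L = 12 in on each side.

L = 12 in on each side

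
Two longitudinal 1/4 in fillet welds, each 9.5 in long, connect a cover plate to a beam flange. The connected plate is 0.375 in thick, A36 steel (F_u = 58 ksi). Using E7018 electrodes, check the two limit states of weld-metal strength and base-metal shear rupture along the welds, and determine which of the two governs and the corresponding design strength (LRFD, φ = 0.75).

φR_n ≈ 106 kip (weld metal governs)

E70XX → F_EXX = 70 ksi.
t_e = 0.707 × 0.25 = 0.1767 in; L = 19 in.
Weld metal: φR_n = 0.75 × 0.6 × 70 × 0.1767 × 19 = 105.8 kip.
Base metal (shear rupture): φR_n = 0.75 × 0.6 × 58 × 0.375 × 19 = 186 kip.
Governing: weld metal.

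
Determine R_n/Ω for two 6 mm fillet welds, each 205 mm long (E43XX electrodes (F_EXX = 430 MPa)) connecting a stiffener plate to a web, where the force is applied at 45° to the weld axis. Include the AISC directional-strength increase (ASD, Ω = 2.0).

R_n/Ω ≈ 291 kN

t_e = 0.707 × 6 = 4.242 mm; A_we = 4.242 × 410 = 1739 mm².
Directional factor: 1.0 + 0.5 sin^1.5(45°) = 1.297.
F_nw = 0.6 × 430 × 1.297 = 334.7 MPa.
R_n/Ω = (334.7 × 1739) / 2.0 × 10⁻³ = 291.1 kN.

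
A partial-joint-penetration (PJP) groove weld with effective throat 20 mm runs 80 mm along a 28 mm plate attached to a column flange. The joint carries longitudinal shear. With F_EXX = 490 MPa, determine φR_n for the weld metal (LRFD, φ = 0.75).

φR_n ≈ 353 kN

Effective throat (given) t_e = 20 mm.
A_we = 20 × 80 = 1600 mm².
F_nw = 0.6 F_EXX = 294 MPa.
φR_n = 0.75 × 294 × 1600 × 10⁻³ = 352.8 kN.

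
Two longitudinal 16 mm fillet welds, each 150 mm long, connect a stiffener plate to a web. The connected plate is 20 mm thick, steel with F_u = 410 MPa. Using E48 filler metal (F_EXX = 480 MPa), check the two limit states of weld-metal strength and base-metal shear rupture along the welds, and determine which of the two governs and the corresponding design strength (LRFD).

t_e = 0.707 × 16 = 11.31 mm; L = 300 mm.
Weld metal: φR_n = 0.75 × 0.6 × 480 × 11.31 × 300 × 10⁻³ = 733 kN.
Base metal (shear rupture): φR_n = 0.75 × 0.6 × 410 × 20 × 300 × 10⁻³ = 1107 kN.
Governing: weld metal.

φR_n ≈ 733 kN (weld metal governs)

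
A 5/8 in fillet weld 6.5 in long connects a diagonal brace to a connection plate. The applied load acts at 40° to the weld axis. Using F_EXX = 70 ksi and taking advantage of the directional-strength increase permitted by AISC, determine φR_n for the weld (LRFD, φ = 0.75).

φR_n ≈ 114 kip

t_e = 0.707 × 0.625 = 0.4419 in; A_we = 0.4419 × 6.5 = 2.872 in².
Directional factor: 1.0 + 0.5 sin^1.5(40°) = 1.258.
F_nw = 0.6 × 70 × 1.258 = 52.82 ksi.
φR_n = 0.75 × 52.82 × 2.872 = 113.8 kip.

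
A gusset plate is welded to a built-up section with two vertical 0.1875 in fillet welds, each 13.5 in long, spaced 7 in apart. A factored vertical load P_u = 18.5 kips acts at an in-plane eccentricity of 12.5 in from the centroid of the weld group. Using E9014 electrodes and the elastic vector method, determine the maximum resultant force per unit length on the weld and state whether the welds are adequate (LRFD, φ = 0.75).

f_max ≈ 2.76 kip/in; adequate

E90XX → F_EXX = 90 ksi.
Total weld length L_w = 27 in. Treat welds as unit-width lines.
Polar moment about centroid: J = 2[d³/12 + d(b/2)²] = 2[13.5³/12 + 13.5×3.5²] = 740.8 in³.
Direct shear f_v = P/L_w = 18.5 / 27 = 0.6852 kip/in (vertical).
Torsion M = P·e = 18.5 × 12.5 = 231.25 kip·in.
Critical point at (x, y) = (3.5, 6.75) from centroid. f_tx = M·y/J = 2.107 kip/in; f_ty = M·x/J = 1.093 kip/in.
Resultant f_max = √[f_tx² + (f_v + f_ty)²] = √[2.107² + (0.6852 + 1.093)²] = 2.757 kip/in.
Capacity per unit length: φr_n = 0.75 × 0.6 × 90 × (0.707 × 0.1875) = 5.369 kip/in.
2.757 ≤ 5.369 → adequate.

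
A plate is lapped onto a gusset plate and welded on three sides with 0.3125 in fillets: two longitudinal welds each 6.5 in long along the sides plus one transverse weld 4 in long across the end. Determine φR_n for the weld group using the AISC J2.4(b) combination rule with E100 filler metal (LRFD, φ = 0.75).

φR_n ≈ 170 kip

E100XX → F_EXX = 100 ksi.
t_e = 0.707 × 0.3125 = 0.2209 in.
R_nwl = 0.6 × 100 × 0.2209 × 13 = 172.3 kip (longitudinal, 2 welds).
R_nwt = 0.6 × 100 × 0.2209 × 4 = 53.02 kip (transverse, base value).
(i) R_nwl + R_nwt = 225.4 kip; (ii) 0.85 R_nwl + 1.5 R_nwt = 226 kip.
R_n = max = 226 kip [governs: (ii)]; φR_n = 169.5 kip.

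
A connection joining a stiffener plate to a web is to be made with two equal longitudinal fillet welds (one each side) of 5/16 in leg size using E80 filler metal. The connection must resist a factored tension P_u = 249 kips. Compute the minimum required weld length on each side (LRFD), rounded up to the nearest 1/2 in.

L = 16 in on each side

E80XX → F_EXX = 80 ksi.
Throat t_e = 0.707 × 0.3125 = 0.2209 in.
φr_n = 0.75 × 0.6 × 80 × 0.2209 = 7.954 kips/in.
L_req = P_u / φr_n = 249 / 7.954 = 31.31 in total.
Per side: 31.31 / 2 = 15.65 in.
Round up → use L = 16 in on each side.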